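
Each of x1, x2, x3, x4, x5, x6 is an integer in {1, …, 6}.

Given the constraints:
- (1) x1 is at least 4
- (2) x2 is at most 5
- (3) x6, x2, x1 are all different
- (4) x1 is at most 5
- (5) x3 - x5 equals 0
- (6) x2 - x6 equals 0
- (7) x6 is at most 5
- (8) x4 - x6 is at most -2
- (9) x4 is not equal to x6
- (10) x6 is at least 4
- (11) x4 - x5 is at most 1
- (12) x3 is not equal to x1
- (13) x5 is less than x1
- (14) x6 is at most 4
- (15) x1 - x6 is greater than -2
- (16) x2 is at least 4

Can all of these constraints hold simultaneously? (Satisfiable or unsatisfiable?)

Unsatisfiable

Constraints 1, 2, 4, 7, 10, and 16 confine each of x6, x2, x1 to the 2 values {4, 5}.
Constraint 3 requires all 3 of them to be distinct, but only 2 values are available — impossible by the pigeonhole principle.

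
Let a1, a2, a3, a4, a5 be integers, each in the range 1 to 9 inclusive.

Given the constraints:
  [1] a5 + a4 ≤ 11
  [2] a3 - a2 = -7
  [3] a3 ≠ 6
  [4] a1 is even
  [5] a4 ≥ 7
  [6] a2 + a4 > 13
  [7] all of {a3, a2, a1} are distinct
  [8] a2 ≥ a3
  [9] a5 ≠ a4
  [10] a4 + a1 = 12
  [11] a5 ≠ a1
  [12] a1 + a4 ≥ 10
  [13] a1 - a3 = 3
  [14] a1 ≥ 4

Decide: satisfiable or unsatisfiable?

Satisfiable

One satisfying assignment is a1 = 4, a2 = 8, a3 = 1, a4 = 8, a5 = 2.
For the less obvious constraints — constraint 1: a5 + a4 = 10; constraint 2: a3 - a2 = -7; constraint 6: a2 + a4 = 16 — and the others hold by inspection.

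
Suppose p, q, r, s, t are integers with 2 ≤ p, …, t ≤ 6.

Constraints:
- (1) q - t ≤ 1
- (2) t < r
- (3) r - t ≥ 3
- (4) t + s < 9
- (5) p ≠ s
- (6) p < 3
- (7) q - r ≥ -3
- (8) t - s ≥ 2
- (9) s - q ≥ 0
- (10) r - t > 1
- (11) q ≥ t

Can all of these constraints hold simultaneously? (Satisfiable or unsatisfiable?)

Unsatisfiable

Constraints 3, 7, 8, and 9 give q − r ≥ -3, r − t ≥ 3, t − s ≥ 2, s − q ≥ 0.
Adding all 4 inequalities: the left sides telescope to 0, and the right sides sum to (-3) + 3 + 2 + 0 = 2. So 0 ≥ 2, which is false.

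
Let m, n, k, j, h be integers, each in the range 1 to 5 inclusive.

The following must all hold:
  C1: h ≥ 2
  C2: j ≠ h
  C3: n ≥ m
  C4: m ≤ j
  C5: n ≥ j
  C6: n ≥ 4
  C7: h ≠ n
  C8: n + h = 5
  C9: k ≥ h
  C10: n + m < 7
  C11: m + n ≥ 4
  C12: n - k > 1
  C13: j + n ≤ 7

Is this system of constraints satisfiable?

From constraint 6: n ≥ 4. From constraint 1: h ≥ 2. Hence n + h ≥ 6. But constraint 8 requires n + h = 5, and 5 < 6. Contradiction.

Unsatisfiable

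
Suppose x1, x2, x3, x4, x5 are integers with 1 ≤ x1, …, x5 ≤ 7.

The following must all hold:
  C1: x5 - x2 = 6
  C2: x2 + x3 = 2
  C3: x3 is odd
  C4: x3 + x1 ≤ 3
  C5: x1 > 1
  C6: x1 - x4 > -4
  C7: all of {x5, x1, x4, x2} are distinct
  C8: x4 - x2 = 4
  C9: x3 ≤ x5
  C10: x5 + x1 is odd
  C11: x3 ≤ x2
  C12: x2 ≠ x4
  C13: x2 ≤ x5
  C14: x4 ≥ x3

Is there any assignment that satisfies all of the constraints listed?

Take x1 = 2, x2 = 1, x3 = 1, x4 = 5, x5 = 7. Then constraint 1: x5 - x2 = 6; constraint 2: x2 + x3 = 2, and every other listed constraint is also met.

Satisfiable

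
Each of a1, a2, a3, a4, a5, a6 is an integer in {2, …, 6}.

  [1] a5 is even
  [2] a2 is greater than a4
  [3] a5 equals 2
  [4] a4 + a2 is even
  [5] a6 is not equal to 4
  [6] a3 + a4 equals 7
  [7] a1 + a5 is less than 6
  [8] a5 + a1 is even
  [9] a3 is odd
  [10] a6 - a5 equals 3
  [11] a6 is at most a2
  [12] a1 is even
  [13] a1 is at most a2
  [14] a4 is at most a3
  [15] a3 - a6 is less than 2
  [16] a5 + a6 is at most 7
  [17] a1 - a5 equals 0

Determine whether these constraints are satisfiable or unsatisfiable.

Satisfiable

Setting (a1, a2, a3, a4, a5, a6) = (2, 6, 5, 2, 2, 5) satisfies everything: constraint 6: a3 + a4 = 7; constraint 7: a1 + a5 = 4; constraint 10: a6 - a5 = 3, and the others follow.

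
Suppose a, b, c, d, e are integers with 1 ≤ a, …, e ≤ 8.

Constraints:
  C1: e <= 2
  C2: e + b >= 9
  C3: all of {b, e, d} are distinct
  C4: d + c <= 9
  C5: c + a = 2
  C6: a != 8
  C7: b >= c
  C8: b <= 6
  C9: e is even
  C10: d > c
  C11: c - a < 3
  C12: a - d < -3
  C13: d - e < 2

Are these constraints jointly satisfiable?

From constraint 1: e ≤ 2. From constraint 8: b ≤ 6. Hence e + b ≤ 8. But constraint 2 requires e + b ≥ 9, and 9 > 8. Contradiction.

Unsatisfiable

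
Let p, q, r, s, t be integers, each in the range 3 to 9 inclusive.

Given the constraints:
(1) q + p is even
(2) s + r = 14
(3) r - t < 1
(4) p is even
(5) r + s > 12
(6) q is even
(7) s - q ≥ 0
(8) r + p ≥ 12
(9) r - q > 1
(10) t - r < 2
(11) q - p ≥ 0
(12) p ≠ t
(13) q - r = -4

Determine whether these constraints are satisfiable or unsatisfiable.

One satisfying assignment is p = 4, q = 4, r = 8, s = 6, t = 8.
For the less obvious constraints — constraint 2: s + r = 14; constraint 3: r - t = 0; constraint 5: r + s = 14 — and the others hold by inspection.

Satisfiable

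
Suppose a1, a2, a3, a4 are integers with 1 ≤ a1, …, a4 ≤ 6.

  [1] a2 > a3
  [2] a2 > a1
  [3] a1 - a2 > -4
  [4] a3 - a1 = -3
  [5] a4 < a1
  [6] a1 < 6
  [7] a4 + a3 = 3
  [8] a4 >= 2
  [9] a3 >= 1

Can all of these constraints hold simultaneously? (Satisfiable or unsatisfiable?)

Setting (a1, a2, a3, a4) = (4, 6, 1, 2) satisfies everything: constraint 3: a1 - a2 = -2; constraint 4: a3 - a1 = -3; constraint 7: a4 + a3 = 3, and the others follow.

Satisfiable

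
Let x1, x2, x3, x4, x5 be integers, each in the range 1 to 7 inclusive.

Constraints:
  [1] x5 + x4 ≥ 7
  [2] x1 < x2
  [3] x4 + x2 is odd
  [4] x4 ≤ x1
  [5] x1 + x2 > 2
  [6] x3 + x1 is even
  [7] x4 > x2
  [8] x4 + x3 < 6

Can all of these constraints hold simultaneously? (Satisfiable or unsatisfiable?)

Unsatisfiable

Constraints 2, 4, and 7 give x2 < x4, x4 ≤ x1, x1 < x2. Chaining: x2 < x4 ≤ x1 < x2, which forces x2 < x2 — impossible.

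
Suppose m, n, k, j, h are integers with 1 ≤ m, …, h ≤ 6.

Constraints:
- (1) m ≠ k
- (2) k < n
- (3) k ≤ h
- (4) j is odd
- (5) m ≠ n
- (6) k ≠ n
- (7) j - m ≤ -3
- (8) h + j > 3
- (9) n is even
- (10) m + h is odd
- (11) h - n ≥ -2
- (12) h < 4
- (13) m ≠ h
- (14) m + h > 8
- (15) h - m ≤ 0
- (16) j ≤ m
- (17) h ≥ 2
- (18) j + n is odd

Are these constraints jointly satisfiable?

Satisfiable

One satisfying assignment is m = 6, n = 2, k = 1, j = 3, h = 3.
For the less obvious constraints — constraint 7: j - m = -3; constraint 8: h + j = 6 — and the others hold by inspection.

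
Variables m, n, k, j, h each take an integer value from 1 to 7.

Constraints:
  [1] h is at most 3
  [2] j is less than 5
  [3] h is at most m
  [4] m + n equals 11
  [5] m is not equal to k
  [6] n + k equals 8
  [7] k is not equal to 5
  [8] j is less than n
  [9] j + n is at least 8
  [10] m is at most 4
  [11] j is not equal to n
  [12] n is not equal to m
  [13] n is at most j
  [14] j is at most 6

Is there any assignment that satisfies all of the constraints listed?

Unsatisfiable

From constraint 10: m ≤ 4. From constraints 13 and 14: n ≤ j ≤ 6. Hence m + n ≤ 10. But constraint 4 requires m + n = 11, and 11 > 10. Contradiction.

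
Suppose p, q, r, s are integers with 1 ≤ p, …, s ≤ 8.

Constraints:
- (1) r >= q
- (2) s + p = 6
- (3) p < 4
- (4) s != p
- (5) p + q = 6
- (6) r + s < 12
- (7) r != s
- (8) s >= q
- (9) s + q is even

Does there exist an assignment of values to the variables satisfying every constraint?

Satisfiable

The assignment p = 2, q = 4, r = 7, s = 4 works:
  constraint 2 holds since s + p = 6.
  constraint 5 holds since p + q = 6.
The rest check out directly.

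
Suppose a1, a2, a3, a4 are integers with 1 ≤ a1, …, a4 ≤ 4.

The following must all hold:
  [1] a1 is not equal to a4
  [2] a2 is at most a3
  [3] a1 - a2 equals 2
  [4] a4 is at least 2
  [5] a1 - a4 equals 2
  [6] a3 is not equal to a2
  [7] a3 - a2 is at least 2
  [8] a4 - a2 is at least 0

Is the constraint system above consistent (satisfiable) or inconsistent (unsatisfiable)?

Satisfiable

Take a1 = 4, a2 = 2, a3 = 4, a4 = 2. Then constraint 3: a1 - a2 = 2; constraint 5: a1 - a4 = 2, and every other listed constraint is also met.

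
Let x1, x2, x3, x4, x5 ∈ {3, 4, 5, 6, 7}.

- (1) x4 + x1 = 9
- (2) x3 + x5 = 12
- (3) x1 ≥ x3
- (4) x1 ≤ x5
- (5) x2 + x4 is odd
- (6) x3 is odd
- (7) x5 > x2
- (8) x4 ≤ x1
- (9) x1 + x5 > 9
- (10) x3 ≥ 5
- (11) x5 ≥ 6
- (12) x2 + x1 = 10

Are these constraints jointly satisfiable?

Satisfiable

Take x1 = 5, x2 = 5, x3 = 5, x4 = 4, x5 = 7. Then constraint 1: x4 + x1 = 9; constraint 2: x3 + x5 = 12, and every other listed constraint is also met.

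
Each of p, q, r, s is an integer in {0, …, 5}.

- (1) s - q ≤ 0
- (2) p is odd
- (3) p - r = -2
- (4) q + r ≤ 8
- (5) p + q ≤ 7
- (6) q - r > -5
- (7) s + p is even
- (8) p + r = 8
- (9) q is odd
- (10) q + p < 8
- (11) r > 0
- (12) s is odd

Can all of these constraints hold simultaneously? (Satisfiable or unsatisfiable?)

Try p = 3, q = 3, r = 5, s = 3.
Check constraint 1: s - q = 0; constraint 3: p - r = -2. The remaining constraints are straightforward to verify.

Satisfiable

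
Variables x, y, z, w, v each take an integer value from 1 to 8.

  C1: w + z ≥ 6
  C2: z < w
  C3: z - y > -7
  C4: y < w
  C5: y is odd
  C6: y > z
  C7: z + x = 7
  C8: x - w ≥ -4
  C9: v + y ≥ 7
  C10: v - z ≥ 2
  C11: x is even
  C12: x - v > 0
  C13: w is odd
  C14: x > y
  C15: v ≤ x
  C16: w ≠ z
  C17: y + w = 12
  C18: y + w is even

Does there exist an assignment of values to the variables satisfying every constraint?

One satisfying assignment is x = 6, y = 5, z = 1, w = 7, v = 4.
For the less obvious constraints — constraint 1: w + z = 8; constraint 3: z - y = -4; constraint 7: z + x = 7 — and the others hold by inspection.

Satisfiable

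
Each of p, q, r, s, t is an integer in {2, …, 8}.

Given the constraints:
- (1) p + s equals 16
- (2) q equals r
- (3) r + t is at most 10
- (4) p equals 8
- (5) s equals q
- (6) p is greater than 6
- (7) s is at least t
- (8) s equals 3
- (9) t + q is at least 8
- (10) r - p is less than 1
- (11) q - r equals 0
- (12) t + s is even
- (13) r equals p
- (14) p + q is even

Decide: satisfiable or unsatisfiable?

Unsatisfiable

Constraint 8 fixes s = 3 and constraint 4 fixes p = 8. Constraints 2, 5, and 13 give s = q = r = p, so s = p. But 3 ≠ 8 — contradiction.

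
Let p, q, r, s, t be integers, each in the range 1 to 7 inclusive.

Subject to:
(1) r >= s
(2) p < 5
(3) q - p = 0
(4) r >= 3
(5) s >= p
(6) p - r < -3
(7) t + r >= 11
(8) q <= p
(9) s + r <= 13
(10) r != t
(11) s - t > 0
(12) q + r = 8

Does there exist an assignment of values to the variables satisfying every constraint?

Satisfiable

Setting (p, q, r, s, t) = (1, 1, 7, 5, 4) satisfies everything: constraint 3: q - p = 0; constraint 6: p - r = -6; constraint 7: t + r = 11, and the others follow.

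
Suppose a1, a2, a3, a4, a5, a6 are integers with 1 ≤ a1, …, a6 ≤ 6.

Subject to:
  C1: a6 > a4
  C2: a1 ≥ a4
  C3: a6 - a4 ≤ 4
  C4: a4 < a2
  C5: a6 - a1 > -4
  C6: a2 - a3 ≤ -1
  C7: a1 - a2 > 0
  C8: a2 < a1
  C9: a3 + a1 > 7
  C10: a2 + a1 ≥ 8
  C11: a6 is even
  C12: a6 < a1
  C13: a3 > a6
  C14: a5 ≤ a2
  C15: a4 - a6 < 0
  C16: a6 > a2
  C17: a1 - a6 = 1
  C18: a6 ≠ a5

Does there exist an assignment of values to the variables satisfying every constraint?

Satisfiable

Setting (a1, a2, a3, a4, a5, a6) = (5, 3, 5, 2, 1, 4) satisfies everything: constraint 3: a6 - a4 = 2; constraint 5: a6 - a1 = -1; constraint 6: a2 - a3 = -2, and the others follow.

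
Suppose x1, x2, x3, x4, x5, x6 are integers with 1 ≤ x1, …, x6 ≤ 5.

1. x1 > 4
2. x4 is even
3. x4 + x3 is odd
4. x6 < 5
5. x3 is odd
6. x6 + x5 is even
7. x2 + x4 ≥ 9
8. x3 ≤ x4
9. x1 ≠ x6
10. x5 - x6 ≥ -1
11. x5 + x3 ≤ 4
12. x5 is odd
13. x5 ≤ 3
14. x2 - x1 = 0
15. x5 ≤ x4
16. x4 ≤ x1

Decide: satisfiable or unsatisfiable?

The assignment x1 = 5, x2 = 5, x3 = 1, x4 = 4, x5 = 1, x6 = 1 works:
  constraint 7 holds since x2 + x4 = 9.
  constraint 10 holds since x5 - x6 = 0.
The rest check out directly.

Satisfiable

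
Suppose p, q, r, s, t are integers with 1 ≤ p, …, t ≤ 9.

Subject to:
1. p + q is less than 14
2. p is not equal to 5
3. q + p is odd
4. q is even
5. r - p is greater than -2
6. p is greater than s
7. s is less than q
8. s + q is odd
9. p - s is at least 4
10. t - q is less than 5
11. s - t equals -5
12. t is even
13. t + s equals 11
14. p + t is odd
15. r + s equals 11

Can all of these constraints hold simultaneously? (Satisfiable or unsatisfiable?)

One satisfying assignment is p = 9, q = 4, r = 8, s = 3, t = 8.
For the less obvious constraints — constraint 1: p + q = 13; constraint 5: r - p = -1 — and the others hold by inspection.

Satisfiable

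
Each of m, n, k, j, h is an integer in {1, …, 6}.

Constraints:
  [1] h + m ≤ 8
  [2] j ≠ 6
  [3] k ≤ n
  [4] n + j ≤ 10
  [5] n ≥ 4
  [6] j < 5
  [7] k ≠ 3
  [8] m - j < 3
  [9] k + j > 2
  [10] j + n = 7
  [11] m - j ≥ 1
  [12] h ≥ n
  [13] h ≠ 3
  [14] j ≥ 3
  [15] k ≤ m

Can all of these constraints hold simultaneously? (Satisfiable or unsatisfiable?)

Try m = 4, n = 4, k = 2, j = 3, h = 4.
Check constraint 1: h + m = 8; constraint 4: n + j = 7; constraint 8: m - j = 1. The remaining constraints are straightforward to verify.

Satisfiable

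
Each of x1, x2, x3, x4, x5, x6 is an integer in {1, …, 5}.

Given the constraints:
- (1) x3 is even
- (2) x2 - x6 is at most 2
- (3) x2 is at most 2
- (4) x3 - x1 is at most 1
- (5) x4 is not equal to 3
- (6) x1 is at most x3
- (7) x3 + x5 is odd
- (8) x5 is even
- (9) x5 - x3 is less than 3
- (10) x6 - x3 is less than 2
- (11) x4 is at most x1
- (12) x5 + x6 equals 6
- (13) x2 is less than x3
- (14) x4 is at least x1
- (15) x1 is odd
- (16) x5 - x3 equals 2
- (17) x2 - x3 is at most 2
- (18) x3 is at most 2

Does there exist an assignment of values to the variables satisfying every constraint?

Constraint 1 makes x3 even and constraint 8 makes x5 even, so x3 + x5 must be even. Constraint 7 says x3 + x5 is odd — contradiction.

Unsatisfiable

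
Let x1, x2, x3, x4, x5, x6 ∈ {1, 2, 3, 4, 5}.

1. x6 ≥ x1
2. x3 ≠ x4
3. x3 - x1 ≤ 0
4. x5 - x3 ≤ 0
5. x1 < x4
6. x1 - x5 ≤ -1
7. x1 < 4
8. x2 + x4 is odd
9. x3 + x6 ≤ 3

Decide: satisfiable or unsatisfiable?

Constraints 3, 4, and 6 give x5 − x1 ≥ 1, x1 − x3 ≥ 0, x3 − x5 ≥ 0.
Adding all 3 inequalities: the left sides telescope to 0, and the right sides sum to 1 + 0 + 0 = 1. So 0 ≥ 1, which is false.

Unsatisfiable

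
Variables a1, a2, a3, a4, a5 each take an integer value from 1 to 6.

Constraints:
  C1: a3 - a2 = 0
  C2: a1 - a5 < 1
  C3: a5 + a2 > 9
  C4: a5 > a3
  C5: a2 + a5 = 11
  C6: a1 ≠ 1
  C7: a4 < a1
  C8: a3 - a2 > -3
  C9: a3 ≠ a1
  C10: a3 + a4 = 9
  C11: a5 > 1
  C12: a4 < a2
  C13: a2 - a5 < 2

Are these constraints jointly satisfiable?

Setting (a1, a2, a3, a4, a5) = (6, 5, 5, 4, 6) satisfies everything: constraint 1: a3 - a2 = 0; constraint 2: a1 - a5 = 0, and the others follow.

Satisfiable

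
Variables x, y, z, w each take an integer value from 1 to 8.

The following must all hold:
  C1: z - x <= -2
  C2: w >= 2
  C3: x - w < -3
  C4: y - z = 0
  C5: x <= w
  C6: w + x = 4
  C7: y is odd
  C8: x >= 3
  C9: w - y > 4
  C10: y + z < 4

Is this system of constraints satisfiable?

From constraint 2: w ≥ 2. From constraint 8: x ≥ 3. Hence w + x ≥ 5. But constraint 6 requires w + x = 4, and 4 < 5. Contradiction.

Unsatisfiable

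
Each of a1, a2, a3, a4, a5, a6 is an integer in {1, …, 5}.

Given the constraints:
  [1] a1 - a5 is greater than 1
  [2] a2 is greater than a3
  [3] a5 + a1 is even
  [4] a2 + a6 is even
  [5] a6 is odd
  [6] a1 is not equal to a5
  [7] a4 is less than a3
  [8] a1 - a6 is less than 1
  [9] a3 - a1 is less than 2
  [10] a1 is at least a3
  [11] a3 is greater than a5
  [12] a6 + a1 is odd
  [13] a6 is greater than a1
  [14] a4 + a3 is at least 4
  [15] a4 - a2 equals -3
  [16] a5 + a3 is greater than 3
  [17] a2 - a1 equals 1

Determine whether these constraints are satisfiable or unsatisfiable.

Try a1 = 4, a2 = 5, a3 = 3, a4 = 2, a5 = 2, a6 = 5.
Check constraint 1: a1 - a5 = 2; constraint 8: a1 - a6 = -1; constraint 9: a3 - a1 = -1. The remaining constraints are straightforward to verify.

Satisfiable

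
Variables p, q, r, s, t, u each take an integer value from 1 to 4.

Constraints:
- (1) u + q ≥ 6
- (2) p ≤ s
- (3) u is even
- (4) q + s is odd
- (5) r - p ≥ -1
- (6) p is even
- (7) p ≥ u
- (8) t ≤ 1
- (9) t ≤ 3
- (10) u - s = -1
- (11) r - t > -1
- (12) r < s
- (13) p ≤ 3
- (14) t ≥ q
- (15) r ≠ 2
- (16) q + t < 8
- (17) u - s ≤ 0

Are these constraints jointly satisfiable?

Unsatisfiable

From constraints 7 and 13: u ≤ p ≤ 3. From constraints 8 and 14: q ≤ t ≤ 1. Hence u + q ≤ 4. But constraint 1 requires u + q ≥ 6, and 6 > 4. Contradiction.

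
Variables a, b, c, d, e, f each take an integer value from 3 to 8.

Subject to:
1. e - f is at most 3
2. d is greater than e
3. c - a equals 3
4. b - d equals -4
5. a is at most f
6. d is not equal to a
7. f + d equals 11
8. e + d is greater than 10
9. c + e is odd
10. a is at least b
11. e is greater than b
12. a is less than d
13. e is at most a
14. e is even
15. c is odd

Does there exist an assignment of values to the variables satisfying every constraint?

One satisfying assignment is a = 4, b = 3, c = 7, d = 7, e = 4, f = 4.
For the less obvious constraints — constraint 1: e - f = 0; constraint 3: c - a = 3 — and the others hold by inspection.

Satisfiable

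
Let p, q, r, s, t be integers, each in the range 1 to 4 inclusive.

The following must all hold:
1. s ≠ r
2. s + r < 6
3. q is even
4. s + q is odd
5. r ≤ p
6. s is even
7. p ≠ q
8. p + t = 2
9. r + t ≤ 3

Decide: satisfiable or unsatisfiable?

Unsatisfiable

Constraint 6 makes s even and constraint 3 makes q even, so s + q must be even. Constraint 4 says s + q is odd — contradiction.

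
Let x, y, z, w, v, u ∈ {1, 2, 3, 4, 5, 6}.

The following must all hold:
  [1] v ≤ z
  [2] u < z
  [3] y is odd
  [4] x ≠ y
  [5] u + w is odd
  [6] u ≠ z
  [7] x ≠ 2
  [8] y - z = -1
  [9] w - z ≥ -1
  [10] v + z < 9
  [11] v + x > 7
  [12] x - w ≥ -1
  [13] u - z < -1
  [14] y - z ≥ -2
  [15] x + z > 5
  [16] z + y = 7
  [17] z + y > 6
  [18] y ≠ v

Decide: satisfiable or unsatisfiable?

Satisfiable

Setting (x, y, z, w, v, u) = (4, 3, 4, 5, 4, 2) satisfies everything: constraint 8: y - z = -1; constraint 9: w - z = 1; constraint 10: v + z = 8, and the others follow.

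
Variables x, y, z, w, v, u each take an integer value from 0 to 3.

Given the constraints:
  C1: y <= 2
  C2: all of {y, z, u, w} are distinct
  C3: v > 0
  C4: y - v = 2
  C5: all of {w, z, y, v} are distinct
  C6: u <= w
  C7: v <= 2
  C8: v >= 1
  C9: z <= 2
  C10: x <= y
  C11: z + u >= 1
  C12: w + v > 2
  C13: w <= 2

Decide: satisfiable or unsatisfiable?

Constraints 1, 7, 9, and 13 confine each of w, z, y, v to the 3 values {0, …, 2} (the domain already gives each ≥ 0).
Constraint 5 requires all 4 of them to be distinct, but only 3 values are available — impossible by the pigeonhole principle.

Unsatisfiable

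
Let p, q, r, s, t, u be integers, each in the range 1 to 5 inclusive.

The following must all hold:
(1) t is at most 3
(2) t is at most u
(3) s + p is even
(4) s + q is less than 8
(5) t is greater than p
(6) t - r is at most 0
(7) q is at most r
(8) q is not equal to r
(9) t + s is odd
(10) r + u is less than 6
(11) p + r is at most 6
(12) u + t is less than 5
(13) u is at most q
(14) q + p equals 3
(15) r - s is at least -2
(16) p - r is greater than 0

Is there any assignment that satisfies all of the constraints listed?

Constraints 2, 5, 7, 13, and 16 give u ≤ q, q ≤ r, r < p, p < t, t ≤ u. Chaining: u ≤ q ≤ r < p < t ≤ u, which forces u < u — impossible.

Unsatisfiable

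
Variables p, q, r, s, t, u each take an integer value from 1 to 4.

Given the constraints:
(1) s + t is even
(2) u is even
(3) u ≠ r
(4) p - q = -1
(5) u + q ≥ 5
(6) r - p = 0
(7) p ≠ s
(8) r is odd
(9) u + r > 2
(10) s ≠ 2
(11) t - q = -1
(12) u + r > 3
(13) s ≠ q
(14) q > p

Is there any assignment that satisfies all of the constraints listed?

Satisfiable

One satisfying assignment is p = 1, q = 2, r = 1, s = 3, t = 1, u = 4.
For the less obvious constraints — constraint 4: p - q = -1; constraint 5: u + q = 6; constraint 6: r - p = 0 — and the others hold by inspection.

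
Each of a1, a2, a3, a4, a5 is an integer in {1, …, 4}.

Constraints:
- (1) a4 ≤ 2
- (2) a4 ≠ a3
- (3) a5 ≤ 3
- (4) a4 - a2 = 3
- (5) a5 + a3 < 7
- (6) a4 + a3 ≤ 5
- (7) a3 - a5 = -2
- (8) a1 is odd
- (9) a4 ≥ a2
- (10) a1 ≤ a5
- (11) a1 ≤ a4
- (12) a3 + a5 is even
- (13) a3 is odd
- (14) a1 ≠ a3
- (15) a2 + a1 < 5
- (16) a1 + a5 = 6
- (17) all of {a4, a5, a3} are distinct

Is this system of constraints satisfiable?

Unsatisfiable

From constraints 1 and 11: a1 ≤ a4 ≤ 2. From constraint 3: a5 ≤ 3. Hence a1 + a5 ≤ 5. But constraint 16 requires a1 + a5 = 6, and 6 > 5. Contradiction.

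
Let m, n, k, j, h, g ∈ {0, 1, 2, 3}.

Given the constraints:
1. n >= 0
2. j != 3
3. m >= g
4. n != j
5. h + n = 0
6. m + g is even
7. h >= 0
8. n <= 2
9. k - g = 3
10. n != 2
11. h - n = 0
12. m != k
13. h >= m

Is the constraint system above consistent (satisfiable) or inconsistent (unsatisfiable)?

Setting (m, n, k, j, h, g) = (0, 0, 3, 2, 0, 0) satisfies everything: constraint 5: h + n = 0; constraint 9: k - g = 3; constraint 11: h - n = 0, and the others follow.

Satisfiable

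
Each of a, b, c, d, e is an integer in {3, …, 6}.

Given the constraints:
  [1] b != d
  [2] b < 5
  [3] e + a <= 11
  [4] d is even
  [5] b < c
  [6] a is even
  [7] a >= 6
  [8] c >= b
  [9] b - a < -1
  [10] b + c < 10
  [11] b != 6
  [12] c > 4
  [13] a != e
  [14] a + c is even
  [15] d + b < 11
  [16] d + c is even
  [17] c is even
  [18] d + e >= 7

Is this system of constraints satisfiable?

Setting (a, b, c, d, e) = (6, 3, 6, 6, 3) satisfies everything: constraint 3: e + a = 9; constraint 9: b - a = -3, and the others follow.

Satisfiable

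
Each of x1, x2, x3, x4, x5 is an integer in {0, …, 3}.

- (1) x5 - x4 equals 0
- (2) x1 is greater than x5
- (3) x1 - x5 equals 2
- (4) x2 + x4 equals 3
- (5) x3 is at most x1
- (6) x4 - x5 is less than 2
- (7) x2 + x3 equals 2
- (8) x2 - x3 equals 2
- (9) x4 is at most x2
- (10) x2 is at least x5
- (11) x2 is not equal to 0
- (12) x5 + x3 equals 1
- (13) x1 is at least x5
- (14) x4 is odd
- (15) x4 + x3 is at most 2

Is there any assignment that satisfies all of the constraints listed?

Satisfiable

Take x1 = 3, x2 = 2, x3 = 0, x4 = 1, x5 = 1. Then constraint 1: x5 - x4 = 0; constraint 3: x1 - x5 = 2; constraint 4: x2 + x4 = 3, and every other listed constraint is also met.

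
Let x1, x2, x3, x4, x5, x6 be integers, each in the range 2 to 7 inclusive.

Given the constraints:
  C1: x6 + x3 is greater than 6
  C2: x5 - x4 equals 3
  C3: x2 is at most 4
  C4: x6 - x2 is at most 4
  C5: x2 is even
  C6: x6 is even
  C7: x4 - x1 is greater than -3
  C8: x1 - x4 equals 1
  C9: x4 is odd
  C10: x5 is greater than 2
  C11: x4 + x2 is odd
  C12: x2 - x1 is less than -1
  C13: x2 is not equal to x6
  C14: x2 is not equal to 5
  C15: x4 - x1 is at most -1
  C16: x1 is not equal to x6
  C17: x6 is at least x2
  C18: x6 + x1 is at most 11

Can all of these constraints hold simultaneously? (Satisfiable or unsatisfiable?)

Setting (x1, x2, x3, x4, x5, x6) = (4, 2, 2, 3, 6, 6) satisfies everything: constraint 1: x6 + x3 = 8; constraint 2: x5 - x4 = 3; constraint 4: x6 - x2 = 4, and the others follow.

Satisfiable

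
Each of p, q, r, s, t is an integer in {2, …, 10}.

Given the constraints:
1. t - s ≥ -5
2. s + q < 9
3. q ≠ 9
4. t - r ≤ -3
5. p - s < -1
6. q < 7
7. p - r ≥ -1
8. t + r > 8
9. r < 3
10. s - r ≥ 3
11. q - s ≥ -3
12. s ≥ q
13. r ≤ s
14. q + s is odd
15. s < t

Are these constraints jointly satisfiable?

Constraints 1, 4, and 10 give s − r ≥ 3, r − t ≥ 3, t − s ≥ -5.
Adding all 3 inequalities: the left sides telescope to 0, and the right sides sum to 3 + 3 + (-5) = 1. So 0 ≥ 1, which is false.

Unsatisfiable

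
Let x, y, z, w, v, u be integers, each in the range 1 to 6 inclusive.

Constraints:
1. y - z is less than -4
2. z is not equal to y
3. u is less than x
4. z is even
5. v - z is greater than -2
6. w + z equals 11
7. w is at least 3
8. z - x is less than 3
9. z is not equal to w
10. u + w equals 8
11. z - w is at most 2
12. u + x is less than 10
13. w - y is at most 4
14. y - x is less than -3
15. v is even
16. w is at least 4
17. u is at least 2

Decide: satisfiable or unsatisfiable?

Try x = 6, y = 1, z = 6, w = 5, v = 6, u = 3.
Check constraint 1: y - z = -5; constraint 5: v - z = 0. The remaining constraints are straightforward to verify.

Satisfiable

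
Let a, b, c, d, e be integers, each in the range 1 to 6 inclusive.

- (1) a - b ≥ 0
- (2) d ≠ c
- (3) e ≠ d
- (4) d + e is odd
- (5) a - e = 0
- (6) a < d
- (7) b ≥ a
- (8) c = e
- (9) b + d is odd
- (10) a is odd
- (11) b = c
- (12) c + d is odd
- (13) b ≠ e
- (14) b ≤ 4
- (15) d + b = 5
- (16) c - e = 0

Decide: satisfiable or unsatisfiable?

From constraints 8 and 11, b = c = e, so b = e. But constraint 13 says b ≠ e. Contradiction.

Unsatisfiable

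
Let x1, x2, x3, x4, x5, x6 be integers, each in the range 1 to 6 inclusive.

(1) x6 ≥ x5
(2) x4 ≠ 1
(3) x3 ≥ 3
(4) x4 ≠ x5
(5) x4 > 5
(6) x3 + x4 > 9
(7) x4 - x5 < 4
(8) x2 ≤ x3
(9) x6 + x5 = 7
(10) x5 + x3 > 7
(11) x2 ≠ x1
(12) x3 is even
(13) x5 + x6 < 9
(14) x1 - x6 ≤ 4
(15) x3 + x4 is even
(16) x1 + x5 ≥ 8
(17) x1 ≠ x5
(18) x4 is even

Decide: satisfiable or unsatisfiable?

Satisfiable

Setting (x1, x2, x3, x4, x5, x6) = (5, 6, 6, 6, 3, 4) satisfies everything: constraint 6: x3 + x4 = 12; constraint 7: x4 - x5 = 3; constraint 9: x6 + x5 = 7, and the others follow.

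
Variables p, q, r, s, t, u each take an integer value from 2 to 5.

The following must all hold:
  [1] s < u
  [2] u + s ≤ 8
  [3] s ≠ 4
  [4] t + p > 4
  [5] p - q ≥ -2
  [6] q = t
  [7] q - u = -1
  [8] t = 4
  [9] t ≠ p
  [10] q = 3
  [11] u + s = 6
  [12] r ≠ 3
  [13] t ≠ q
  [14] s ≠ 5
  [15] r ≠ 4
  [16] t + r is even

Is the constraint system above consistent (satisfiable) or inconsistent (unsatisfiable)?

Unsatisfiable

Constraint 10 fixes q = 3 and constraint 8 fixes t = 4, but constraint 6 requires q = t. Since 3 ≠ 4, contradiction.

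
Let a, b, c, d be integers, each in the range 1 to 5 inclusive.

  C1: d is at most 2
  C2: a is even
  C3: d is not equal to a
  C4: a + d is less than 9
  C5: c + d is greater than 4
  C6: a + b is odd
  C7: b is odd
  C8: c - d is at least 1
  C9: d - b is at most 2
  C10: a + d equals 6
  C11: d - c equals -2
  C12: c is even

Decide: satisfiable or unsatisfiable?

Take a = 4, b = 3, c = 4, d = 2. Then constraint 4: a + d = 6; constraint 5: c + d = 6, and every other listed constraint is also met.

Satisfiable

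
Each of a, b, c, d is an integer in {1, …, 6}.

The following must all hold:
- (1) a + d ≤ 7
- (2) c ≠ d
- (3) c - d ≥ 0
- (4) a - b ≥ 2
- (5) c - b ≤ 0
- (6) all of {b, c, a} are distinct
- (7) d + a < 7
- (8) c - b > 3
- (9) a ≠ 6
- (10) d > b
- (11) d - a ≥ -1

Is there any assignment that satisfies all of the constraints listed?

Unsatisfiable

Constraints 3, 4, 5, and 11 give d − a ≥ -1, a − b ≥ 2, b − c ≥ 0, c − d ≥ 0.
Adding all 4 inequalities: the left sides telescope to 0, and the right sides sum to (-1) + 2 + 0 + 0 = 1. So 0 ≥ 1, which is false.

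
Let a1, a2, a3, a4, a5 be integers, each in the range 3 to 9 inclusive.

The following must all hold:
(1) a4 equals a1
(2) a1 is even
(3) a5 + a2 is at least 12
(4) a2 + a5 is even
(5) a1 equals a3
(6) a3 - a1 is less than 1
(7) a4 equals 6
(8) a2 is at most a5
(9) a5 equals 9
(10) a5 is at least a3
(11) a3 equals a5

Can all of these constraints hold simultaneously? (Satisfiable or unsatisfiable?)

Unsatisfiable

Constraint 7 fixes a4 = 6 and constraint 9 fixes a5 = 9. Constraints 1, 5, and 11 give a4 = a1 = a3 = a5, so a4 = a5. But 6 ≠ 9 — contradiction.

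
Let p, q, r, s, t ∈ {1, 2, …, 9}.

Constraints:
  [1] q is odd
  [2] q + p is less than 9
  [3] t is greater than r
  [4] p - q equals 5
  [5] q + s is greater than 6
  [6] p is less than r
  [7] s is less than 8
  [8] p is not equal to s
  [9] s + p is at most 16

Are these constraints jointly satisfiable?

Satisfiable

Take p = 6, q = 1, r = 7, s = 7, t = 9. Then constraint 2: q + p = 7; constraint 4: p - q = 5, and every other listed constraint is also met.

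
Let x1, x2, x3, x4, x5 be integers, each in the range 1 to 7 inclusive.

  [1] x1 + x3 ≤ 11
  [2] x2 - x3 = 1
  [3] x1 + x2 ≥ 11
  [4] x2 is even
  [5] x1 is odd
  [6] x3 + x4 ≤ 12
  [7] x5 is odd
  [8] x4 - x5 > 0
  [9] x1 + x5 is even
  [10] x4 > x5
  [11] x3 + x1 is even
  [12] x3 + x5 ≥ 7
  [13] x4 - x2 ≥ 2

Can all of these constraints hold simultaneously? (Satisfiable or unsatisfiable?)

Satisfiable

Try x1 = 7, x2 = 4, x3 = 3, x4 = 7, x5 = 5.
Check constraint 1: x1 + x3 = 10; constraint 2: x2 - x3 = 1. The remaining constraints are straightforward to verify.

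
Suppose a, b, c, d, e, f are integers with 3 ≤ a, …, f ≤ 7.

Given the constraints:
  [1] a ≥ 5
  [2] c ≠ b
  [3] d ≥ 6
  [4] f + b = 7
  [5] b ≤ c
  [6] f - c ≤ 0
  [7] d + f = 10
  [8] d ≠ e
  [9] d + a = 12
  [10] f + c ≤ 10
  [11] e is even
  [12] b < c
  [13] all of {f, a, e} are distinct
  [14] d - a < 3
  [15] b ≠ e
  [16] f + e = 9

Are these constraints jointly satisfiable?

Satisfiable

Setting (a, b, c, d, e, f) = (5, 4, 6, 7, 6, 3) satisfies everything: constraint 4: f + b = 7; constraint 6: f - c = -3; constraint 7: d + f = 10, and the others follow.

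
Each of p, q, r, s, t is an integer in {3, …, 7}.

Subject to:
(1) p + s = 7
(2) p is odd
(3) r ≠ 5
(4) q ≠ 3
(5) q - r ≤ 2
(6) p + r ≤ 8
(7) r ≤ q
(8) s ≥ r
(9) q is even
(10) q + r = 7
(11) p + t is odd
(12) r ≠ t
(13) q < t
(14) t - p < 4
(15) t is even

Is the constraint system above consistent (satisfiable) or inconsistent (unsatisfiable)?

Setting (p, q, r, s, t) = (3, 4, 3, 4, 6) satisfies everything: constraint 1: p + s = 7; constraint 5: q - r = 1; constraint 6: p + r = 6, and the others follow.

Satisfiable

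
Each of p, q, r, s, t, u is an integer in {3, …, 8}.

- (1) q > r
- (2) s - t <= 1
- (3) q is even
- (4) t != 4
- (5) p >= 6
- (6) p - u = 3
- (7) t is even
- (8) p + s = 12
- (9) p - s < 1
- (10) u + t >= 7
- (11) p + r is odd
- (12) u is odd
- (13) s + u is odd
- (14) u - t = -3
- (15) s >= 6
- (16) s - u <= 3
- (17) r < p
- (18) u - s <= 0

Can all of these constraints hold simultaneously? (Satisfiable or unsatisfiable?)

Satisfiable

Try p = 6, q = 8, r = 5, s = 6, t = 6, u = 3.
Check constraint 2: s - t = 0; constraint 6: p - u = 3; constraint 8: p + s = 12. The remaining constraints are straightforward to verify.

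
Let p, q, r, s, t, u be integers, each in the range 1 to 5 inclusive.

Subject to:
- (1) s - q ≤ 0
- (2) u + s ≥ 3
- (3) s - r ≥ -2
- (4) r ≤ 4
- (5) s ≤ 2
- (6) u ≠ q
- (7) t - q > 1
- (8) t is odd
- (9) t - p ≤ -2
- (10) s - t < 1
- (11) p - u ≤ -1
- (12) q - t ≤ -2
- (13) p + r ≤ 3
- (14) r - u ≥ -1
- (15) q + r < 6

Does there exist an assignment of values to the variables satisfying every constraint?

Unsatisfiable

Constraints 1, 3, 9, 11, 12, and 14 give r − u ≥ -1, u − p ≥ 1, p − t ≥ 2, t − q ≥ 2, q − s ≥ 0, s − r ≥ -2.
Adding all 6 inequalities: the left sides telescope to 0, and the right sides sum to (-1) + 1 + 2 + 2 + 0 + (-2) = 2. So 0 ≥ 2, which is false.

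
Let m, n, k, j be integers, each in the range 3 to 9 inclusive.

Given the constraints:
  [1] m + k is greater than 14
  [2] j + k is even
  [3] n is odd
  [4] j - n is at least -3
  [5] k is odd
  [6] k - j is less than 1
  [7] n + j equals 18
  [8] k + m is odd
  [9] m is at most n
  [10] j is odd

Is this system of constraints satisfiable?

Satisfiable

The assignment m = 6, n = 9, k = 9, j = 9 works:
  constraint 1 holds since m + k = 15.
  constraint 4 holds since j - n = 0.
The rest check out directly.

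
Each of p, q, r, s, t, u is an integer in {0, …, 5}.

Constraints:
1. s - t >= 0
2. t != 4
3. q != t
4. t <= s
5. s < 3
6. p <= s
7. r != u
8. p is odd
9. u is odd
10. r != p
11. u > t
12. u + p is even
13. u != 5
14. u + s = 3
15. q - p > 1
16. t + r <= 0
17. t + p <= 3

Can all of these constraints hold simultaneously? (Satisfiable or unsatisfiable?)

The assignment p = 1, q = 5, r = 0, s = 2, t = 0, u = 1 works:
  constraint 1 holds since s - t = 2.
  constraint 14 holds since u + s = 3.
The rest check out directly.

Satisfiable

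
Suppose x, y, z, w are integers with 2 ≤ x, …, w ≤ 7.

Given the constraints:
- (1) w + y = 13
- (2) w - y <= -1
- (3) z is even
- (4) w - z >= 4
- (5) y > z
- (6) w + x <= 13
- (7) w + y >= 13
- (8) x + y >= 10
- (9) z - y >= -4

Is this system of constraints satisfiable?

Unsatisfiable

Constraints 2, 4, and 9 give w − z ≥ 4, z − y ≥ -4, y − w ≥ 1.
Adding all 3 inequalities: the left sides telescope to 0, and the right sides sum to 4 + (-4) + 1 = 1. So 0 ≥ 1, which is false.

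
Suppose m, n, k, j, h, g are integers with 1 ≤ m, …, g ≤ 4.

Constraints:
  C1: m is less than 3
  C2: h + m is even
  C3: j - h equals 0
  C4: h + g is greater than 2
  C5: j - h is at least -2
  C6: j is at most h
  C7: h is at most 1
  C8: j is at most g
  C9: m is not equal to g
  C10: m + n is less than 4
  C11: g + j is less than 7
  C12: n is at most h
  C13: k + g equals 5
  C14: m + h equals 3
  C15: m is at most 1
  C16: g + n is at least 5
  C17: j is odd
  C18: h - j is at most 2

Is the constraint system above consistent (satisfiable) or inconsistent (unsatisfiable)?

From constraint 15: m ≤ 1. From constraint 7: h ≤ 1. Hence m + h ≤ 2. But constraint 14 requires m + h = 3, and 3 > 2. Contradiction.

Unsatisfiable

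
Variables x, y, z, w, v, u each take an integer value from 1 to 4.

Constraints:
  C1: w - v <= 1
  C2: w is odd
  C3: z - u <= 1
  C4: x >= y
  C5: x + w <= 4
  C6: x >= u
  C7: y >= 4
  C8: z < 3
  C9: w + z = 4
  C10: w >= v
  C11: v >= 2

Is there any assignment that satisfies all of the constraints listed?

Unsatisfiable

From constraints 4 and 7: x ≥ y ≥ 4. From constraints 10 and 11: w ≥ v ≥ 2. Hence x + w ≥ 6. But constraint 5 requires x + w ≤ 4, and 4 < 6. Contradiction.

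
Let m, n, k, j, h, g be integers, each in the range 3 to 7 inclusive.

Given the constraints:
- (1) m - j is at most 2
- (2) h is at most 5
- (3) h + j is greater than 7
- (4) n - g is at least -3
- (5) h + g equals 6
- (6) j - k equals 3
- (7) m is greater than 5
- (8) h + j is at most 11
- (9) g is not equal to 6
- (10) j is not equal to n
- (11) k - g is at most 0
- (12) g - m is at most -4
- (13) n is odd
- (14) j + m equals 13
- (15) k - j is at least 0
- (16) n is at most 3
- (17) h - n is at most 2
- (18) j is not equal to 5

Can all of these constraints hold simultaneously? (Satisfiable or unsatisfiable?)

Constraints 1, 11, 12, and 15 give g − k ≥ 0, k − j ≥ 0, j − m ≥ -2, m − g ≥ 4.
Adding all 4 inequalities: the left sides telescope to 0, and the right sides sum to 0 + 0 + (-2) + 4 = 2. So 0 ≥ 2, which is false.

Unsatisfiable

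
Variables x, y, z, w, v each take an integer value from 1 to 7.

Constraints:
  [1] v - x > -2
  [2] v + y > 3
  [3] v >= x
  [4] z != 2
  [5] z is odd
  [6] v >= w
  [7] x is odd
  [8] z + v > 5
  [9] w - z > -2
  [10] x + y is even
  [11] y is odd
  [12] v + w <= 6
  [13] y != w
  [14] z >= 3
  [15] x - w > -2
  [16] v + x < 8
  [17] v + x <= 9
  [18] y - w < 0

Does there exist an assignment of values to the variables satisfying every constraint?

The assignment x = 3, y = 1, z = 3, w = 2, v = 3 works:
  constraint 1 holds since v - x = 0.
  constraint 2 holds since v + y = 4.
The rest check out directly.

Satisfiable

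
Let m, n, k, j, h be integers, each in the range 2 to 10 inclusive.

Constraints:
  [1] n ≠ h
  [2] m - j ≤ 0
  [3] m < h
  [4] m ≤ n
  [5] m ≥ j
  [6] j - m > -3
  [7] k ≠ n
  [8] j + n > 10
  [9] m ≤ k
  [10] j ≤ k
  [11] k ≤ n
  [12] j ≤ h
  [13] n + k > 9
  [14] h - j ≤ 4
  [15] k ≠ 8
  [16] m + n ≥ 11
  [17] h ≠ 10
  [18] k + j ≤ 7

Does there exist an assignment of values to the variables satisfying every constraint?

Satisfiable

Setting (m, n, k, j, h) = (2, 9, 2, 2, 3) satisfies everything: constraint 2: m - j = 0; constraint 6: j - m = 0, and the others follow.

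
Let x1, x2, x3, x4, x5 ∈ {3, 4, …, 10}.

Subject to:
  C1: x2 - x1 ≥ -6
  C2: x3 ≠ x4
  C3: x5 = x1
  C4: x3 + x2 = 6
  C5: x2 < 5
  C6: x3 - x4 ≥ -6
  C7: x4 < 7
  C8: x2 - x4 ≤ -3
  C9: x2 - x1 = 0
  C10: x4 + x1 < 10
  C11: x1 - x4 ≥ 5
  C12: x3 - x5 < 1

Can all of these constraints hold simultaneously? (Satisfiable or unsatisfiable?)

Unsatisfiable

Constraints 1, 8, and 11 give x4 − x2 ≥ 3, x2 − x1 ≥ -6, x1 − x4 ≥ 5.
Adding all 3 inequalities: the left sides telescope to 0, and the right sides sum to 3 + (-6) + 5 = 2. So 0 ≥ 2, which is false.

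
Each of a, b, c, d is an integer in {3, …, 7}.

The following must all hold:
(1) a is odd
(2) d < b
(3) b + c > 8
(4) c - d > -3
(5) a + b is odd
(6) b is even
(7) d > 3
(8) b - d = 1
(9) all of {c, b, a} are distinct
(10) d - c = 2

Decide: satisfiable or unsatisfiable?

Try a = 5, b = 6, c = 3, d = 5.
Check constraint 3: b + c = 9; constraint 4: c - d = -2; constraint 8: b - d = 1. The remaining constraints are straightforward to verify.

Satisfiable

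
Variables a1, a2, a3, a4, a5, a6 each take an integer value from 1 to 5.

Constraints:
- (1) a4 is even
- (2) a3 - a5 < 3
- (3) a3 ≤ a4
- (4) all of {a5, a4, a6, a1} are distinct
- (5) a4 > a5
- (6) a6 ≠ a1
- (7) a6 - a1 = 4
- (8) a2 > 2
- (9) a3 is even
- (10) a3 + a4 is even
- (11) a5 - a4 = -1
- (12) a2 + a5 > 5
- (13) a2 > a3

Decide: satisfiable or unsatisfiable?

Satisfiable

The assignment a1 = 1, a2 = 5, a3 = 4, a4 = 4, a5 = 3, a6 = 5 works:
  constraint 2 holds since a3 - a5 = 1.
  constraint 7 holds since a6 - a1 = 4.
  constraint 11 holds since a5 - a4 = -1.
The rest check out directly.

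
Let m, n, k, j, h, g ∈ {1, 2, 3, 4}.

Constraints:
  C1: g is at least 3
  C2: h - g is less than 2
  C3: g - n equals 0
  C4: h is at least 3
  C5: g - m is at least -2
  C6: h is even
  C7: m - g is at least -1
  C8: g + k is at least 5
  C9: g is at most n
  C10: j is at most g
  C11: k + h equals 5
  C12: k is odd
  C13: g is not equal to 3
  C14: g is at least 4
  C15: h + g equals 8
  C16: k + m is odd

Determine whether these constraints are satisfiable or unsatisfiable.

Take m = 4, n = 4, k = 1, j = 4, h = 4, g = 4. Then constraint 2: h - g = 0; constraint 3: g - n = 0; constraint 5: g - m = 0, and every other listed constraint is also met.

Satisfiable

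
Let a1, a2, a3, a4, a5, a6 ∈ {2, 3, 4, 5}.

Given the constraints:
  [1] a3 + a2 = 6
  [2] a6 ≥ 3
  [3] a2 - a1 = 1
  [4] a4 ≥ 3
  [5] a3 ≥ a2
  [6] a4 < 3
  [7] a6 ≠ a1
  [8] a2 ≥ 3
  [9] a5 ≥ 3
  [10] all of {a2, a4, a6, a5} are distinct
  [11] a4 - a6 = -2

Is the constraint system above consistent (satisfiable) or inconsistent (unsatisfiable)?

Constraints 2, 4, 8, and 9 confine each of a2, a4, a6, a5 to the 3 values {3, …, 5} (the domain already gives each ≤ 5).
Constraint 10 requires all 4 of them to be distinct, but only 3 values are available — impossible by the pigeonhole principle.

Unsatisfiable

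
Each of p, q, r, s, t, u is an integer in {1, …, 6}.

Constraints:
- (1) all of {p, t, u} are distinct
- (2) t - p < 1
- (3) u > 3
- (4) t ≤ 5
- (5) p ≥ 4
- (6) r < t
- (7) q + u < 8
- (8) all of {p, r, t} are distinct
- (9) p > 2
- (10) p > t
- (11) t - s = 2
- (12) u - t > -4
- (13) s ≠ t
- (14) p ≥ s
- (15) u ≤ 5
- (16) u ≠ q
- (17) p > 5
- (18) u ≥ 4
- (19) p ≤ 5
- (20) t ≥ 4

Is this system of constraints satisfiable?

Unsatisfiable

Constraints 4, 5, 15, 18, 19, and 20 confine each of p, t, u to the 2 values {4, 5}.
Constraint 1 requires all 3 of them to be distinct, but only 2 values are available — impossible by the pigeonhole principle.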